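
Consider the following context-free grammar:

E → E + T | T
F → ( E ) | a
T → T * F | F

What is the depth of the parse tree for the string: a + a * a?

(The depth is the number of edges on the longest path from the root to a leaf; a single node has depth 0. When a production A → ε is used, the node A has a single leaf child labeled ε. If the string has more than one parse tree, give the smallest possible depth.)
The grammar is unambiguous; the parse tree of a + a * a is:
E → E + T at the root (depth 0).
  Left E (depth 1) → T (2) → F (3) → a (4).
  Right T (depth 1) → T * F; that T (2) → F (3) → a (4); F (2) → a (3).
The longest root-to-leaf paths have 4 edges.
Depth = 4.

Final answer: 4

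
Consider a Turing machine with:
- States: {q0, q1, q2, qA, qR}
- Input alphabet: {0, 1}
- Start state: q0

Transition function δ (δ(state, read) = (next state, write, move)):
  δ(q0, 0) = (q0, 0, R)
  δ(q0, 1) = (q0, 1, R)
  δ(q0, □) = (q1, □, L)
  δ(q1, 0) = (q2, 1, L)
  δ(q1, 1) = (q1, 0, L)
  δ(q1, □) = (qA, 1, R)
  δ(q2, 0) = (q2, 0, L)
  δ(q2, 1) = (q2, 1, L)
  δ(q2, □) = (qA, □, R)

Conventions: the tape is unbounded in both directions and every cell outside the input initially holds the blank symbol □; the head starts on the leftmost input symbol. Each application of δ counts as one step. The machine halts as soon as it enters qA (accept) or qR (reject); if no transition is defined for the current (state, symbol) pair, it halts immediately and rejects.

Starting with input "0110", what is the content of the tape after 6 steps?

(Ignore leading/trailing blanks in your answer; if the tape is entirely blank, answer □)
Step 0: [q0]0110 (head at position 0)
Step 1: δ(q0, 0) = (q0, 0, R)  ⊢  0[q0]110 (head at position 1)
Step 2: δ(q0, 1) = (q0, 1, R)  ⊢  01[q0]10 (head at position 2)
Step 3: δ(q0, 1) = (q0, 1, R)  ⊢  011[q0]0 (head at position 3)
Step 4: δ(q0, 0) = (q0, 0, R)  ⊢  0110[q0]□ (head at position 4)
Step 5: δ(q0, □) = (q1, □, L)  ⊢  011[q1]0□ (head at position 3)
Step 6: δ(q1, 0) = (q2, 1, L)  ⊢  01[q2]11□ (head at position 2)
Tape after 6 steps (ignoring surrounding blanks): 0111

Final answer: Tape: 0111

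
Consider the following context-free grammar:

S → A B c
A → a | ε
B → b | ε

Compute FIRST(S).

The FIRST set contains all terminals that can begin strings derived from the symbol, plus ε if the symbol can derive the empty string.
FIRST(A) = {a, ε} (A → a | ε) and FIRST(B) = {b, ε} (B → b | ε).
For S → A B c: add FIRST(A) minus ε = {a}; A is nullable, so also add FIRST(B) minus ε = {b}; B is nullable too, so also add FIRST(c) = {c}. The terminal c is never erased, so S is not nullable and ε is not included.
FIRST(S) = {a, b, c}.

Final answer: {a, b, c}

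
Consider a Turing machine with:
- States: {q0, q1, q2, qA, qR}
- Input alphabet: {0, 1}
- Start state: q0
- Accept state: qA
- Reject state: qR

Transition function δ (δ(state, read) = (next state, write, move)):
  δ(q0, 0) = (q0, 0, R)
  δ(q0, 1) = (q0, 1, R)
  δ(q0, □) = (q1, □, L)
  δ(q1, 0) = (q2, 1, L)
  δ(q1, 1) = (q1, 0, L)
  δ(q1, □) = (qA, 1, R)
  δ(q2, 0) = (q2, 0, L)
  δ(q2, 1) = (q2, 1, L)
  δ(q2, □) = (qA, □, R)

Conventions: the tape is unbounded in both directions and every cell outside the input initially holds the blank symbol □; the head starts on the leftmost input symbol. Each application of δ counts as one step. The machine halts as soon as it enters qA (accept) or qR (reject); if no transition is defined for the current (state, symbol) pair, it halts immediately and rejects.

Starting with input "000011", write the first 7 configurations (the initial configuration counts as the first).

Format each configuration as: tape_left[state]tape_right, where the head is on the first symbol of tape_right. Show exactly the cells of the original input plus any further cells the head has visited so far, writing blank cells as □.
Step 0: [q0]000011 (head at position 0)
Step 1: δ(q0, 0) = (q0, 0, R)  ⊢  0[q0]00011 (head at position 1)
Step 2: δ(q0, 0) = (q0, 0, R)  ⊢  00[q0]0011 (head at position 2)
Step 3: δ(q0, 0) = (q0, 0, R)  ⊢  000[q0]011 (head at position 3)
Step 4: δ(q0, 0) = (q0, 0, R)  ⊢  0000[q0]11 (head at position 4)
Step 5: δ(q0, 1) = (q0, 1, R)  ⊢  00001[q0]1 (head at position 5)
Step 6: δ(q0, 1) = (q0, 1, R)  ⊢  000011[q0]□ (head at position 6)

Final answer: [q0]000011 ⊢ 0[q0]00011 ⊢ 00[q0]0011 ⊢ 000[q0]011 ⊢ 0000[q0]11 ⊢ 00001[q0]1 ⊢ 000011[q0]□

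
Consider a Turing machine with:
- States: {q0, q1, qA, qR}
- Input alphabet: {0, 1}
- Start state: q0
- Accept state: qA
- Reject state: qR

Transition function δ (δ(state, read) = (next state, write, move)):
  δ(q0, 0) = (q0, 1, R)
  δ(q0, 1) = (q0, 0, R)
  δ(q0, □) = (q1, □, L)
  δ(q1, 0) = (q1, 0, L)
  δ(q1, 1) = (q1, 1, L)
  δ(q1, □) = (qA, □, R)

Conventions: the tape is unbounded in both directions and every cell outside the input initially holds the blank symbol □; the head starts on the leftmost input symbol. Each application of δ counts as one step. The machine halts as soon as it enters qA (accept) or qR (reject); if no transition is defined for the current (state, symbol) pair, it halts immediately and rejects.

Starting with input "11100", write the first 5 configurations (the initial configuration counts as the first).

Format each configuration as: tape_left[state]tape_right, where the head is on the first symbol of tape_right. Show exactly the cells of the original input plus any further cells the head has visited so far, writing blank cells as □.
Step 0: [q0]11100 (head at position 0)
Step 1: δ(q0, 1) = (q0, 0, R)  ⊢  0[q0]1100 (head at position 1)
Step 2: δ(q0, 1) = (q0, 0, R)  ⊢  00[q0]100 (head at position 2)
Step 3: δ(q0, 1) = (q0, 0, R)  ⊢  000[q0]00 (head at position 3)
Step 4: δ(q0, 0) = (q0, 1, R)  ⊢  0001[q0]0 (head at position 4)

Final answer: [q0]11100 ⊢ 0[q0]1100 ⊢ 00[q0]100 ⊢ 000[q0]00 ⊢ 0001[q0]0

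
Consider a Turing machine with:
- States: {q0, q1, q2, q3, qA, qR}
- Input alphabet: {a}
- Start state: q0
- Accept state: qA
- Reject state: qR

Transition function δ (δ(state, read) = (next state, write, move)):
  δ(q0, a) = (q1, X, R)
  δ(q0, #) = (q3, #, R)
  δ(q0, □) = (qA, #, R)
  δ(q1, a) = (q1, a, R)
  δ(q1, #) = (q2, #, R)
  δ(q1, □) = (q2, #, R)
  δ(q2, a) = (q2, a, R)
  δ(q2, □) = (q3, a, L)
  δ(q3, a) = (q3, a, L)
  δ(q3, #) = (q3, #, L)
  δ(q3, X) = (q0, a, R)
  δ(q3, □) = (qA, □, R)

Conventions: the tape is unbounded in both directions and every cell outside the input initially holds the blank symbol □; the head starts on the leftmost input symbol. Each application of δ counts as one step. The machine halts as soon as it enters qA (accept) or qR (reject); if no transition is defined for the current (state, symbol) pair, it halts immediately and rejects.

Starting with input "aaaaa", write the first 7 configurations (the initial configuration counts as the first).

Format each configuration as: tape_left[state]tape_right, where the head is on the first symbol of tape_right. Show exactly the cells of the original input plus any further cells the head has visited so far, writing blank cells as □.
Step 0: [q0]aaaaa (head at position 0)
Step 1: δ(q0, a) = (q1, X, R)  ⊢  X[q1]aaaa (head at position 1)
Step 2: δ(q1, a) = (q1, a, R)  ⊢  Xa[q1]aaa (head at position 2)
Step 3: δ(q1, a) = (q1, a, R)  ⊢  Xaa[q1]aa (head at position 3)
Step 4: δ(q1, a) = (q1, a, R)  ⊢  Xaaa[q1]a (head at position 4)
Step 5: δ(q1, a) = (q1, a, R)  ⊢  Xaaaa[q1]□ (head at position 5)
Step 6: δ(q1, □) = (q2, #, R)  ⊢  Xaaaa#[q2]□ (head at position 6)

Final answer: [q0]aaaaa ⊢ X[q1]aaaa ⊢ Xa[q1]aaa ⊢ Xaa[q1]aa ⊢ Xaaa[q1]a ⊢ Xaaaa[q1]□ ⊢ Xaaaa#[q2]□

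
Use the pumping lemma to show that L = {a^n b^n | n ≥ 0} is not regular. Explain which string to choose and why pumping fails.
Language: L = {a^n b^n | n ≥ 0} (equal numbers of a's followed by b's)
Step 1: Assume for contradiction that L is regular, with pumping length p.
Step 2: Choose s = a^p b^p. Then s ∈ L (it has p a's followed by p b's) and |s| ≥ p.
Step 3: Consider any decomposition s = xyz with |xy| ≤ p and |y| > 0. Since |xy| ≤ p and the first p symbols of s are all a's, y = a^k for some k with 1 ≤ k ≤ p.
Step 4: Pumping up (i = 2): xy²z = a^(p+k) b^p, which has more a's than b's, so xy²z ∉ L.
This contradicts the pumping lemma, so L is not regular.

Final answer: Choose s = a^p b^p. Since |xy| ≤ p, y = a^k with k ≥ 1. Then xy²z = a^(p+k) b^p ∉ L.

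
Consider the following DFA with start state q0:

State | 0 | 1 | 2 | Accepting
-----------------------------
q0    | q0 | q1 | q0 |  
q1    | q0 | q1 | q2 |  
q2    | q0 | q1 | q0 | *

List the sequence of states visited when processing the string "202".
q0 → q0 → q0 → q0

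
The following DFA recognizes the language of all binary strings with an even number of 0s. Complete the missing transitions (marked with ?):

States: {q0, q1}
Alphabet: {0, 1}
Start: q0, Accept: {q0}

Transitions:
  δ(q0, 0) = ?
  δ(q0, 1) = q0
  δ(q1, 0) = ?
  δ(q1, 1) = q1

What each state remembers (consistent with the given transitions and accept states):
  q0: an even number of 0s has been read so far
  q1: an odd number of 0s has been read so far
Filling in the missing entries:
  δ(q0, 0): in q0 (an even number of 0s has been read so far), after reading 0 we have: an odd number of 0s has been read so far → q1
  δ(q1, 0): in q1 (an odd number of 0s has been read so far), after reading 0 we have: an even number of 0s has been read so far → q0

Final answer: δ(q0, 0) = q1; δ(q1, 0) = q0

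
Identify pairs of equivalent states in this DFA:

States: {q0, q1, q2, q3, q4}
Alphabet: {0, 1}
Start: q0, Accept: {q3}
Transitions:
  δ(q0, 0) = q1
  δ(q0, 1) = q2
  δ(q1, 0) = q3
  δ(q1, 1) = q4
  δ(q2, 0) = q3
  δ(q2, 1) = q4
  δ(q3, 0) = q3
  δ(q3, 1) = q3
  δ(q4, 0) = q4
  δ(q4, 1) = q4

Using the table-filling algorithm:
Round 0 – mark pairs where exactly one state is accepting: (q0,q3), (q1,q3), (q2,q3), (q3,q4)
Round 1 – newly marked: (q0,q1) [on 0: q1 vs q3, already marked]; (q0,q2) [on 0: q1 vs q3, already marked]; (q1,q4) [on 0: q3 vs q4, already marked]; (q2,q4) [on 0: q3 vs q4, already marked]
Round 2 – newly marked: (q0,q4) [on 0: q1 vs q4, already marked]
No further pairs can be marked.
(q1, q2) unmarked: δ(q1,0)=q3, δ(q2,0)=q3; δ(q1,1)=q4, δ(q2,1)=q4 → equivalent
Equivalent pairs: (q1, q2)

Final answer: Equivalent pairs: (q1, q2)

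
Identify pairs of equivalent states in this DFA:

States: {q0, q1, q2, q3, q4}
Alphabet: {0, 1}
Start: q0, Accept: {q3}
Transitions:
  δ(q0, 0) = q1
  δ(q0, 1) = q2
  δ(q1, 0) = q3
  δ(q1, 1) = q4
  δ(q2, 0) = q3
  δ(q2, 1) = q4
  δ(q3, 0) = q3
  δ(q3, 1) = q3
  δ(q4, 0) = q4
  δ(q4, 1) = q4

Using the table-filling algorithm:
Round 0 – mark pairs where exactly one state is accepting: (q0,q3), (q1,q3), (q2,q3), (q3,q4)
Round 1 – newly marked: (q0,q1) [on 0: q1 vs q3, already marked]; (q0,q2) [on 0: q1 vs q3, already marked]; (q1,q4) [on 0: q3 vs q4, already marked]; (q2,q4) [on 0: q3 vs q4, already marked]
Round 2 – newly marked: (q0,q4) [on 0: q1 vs q4, already marked]
No further pairs can be marked.
(q1, q2) unmarked: δ(q1,0)=q3, δ(q2,0)=q3; δ(q1,1)=q4, δ(q2,1)=q4 → equivalent
Equivalent pairs: (q1, q2)

Final answer: Equivalent pairs: (q1, q2)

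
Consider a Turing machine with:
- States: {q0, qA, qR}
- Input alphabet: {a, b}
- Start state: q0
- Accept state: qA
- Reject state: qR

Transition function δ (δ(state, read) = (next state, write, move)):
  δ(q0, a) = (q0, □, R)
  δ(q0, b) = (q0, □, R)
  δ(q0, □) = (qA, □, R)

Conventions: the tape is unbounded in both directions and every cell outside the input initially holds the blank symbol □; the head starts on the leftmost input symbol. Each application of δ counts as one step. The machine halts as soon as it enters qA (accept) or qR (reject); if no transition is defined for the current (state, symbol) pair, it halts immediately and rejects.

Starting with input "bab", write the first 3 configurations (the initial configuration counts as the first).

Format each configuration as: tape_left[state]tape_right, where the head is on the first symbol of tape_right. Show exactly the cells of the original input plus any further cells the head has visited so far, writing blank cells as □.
Step 0: [q0]bab (head at position 0)
Step 1: δ(q0, b) = (q0, □, R)  ⊢  □[q0]ab (head at position 1)
Step 2: δ(q0, a) = (q0, □, R)  ⊢  □□[q0]b (head at position 2)

Final answer: [q0]bab ⊢ □[q0]ab ⊢ □□[q0]b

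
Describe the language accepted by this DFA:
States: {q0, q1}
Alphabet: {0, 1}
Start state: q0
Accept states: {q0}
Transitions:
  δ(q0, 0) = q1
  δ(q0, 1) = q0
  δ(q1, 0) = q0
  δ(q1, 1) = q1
Analyzing the DFA structure:
Start state: q0
Accept states: {q0}
Interpreting what each state remembers (checking against the transitions):
  q0: an even number of 0s has been read so far
  q1: an odd number of 0s has been read so far
  δ(q0, 0): in q0 (an even number of 0s has been read so far), after reading 0 we have: an odd number of 0s has been read so far → q1
  δ(q0, 1): in q0 (an even number of 0s has been read so far), after reading 1 we have: an even number of 0s has been read so far → q0
  δ(q1, 0): in q1 (an odd number of 0s has been read so far), after reading 0 we have: an even number of 0s has been read so far → q0
  δ(q1, 1): in q1 (an odd number of 0s has been read so far), after reading 1 we have: an odd number of 0s has been read so far → q1
A string is accepted iff it ends in {q0}, i.e. an even number of 0s has been read so far.
Language: All binary strings with an even number of 0s

Final answer: All binary strings with an even number of 0s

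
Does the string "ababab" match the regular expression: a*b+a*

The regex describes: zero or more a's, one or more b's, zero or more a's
No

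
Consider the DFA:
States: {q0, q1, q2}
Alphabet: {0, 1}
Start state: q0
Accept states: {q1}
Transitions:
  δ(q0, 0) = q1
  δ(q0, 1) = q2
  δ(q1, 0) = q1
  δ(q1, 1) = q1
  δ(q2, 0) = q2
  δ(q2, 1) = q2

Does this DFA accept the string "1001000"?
Processing string "1001000":
  q0 --1--> q2
  q2 --0--> q2
  q2 --0--> q2
  q2 --1--> q2
  q2 --0--> q2
  q2 --0--> q2
  q2 --0--> q2
Final state: q2
Accept states: {q1}
q2 is not an accept state, so the string is rejected.

Final answer: No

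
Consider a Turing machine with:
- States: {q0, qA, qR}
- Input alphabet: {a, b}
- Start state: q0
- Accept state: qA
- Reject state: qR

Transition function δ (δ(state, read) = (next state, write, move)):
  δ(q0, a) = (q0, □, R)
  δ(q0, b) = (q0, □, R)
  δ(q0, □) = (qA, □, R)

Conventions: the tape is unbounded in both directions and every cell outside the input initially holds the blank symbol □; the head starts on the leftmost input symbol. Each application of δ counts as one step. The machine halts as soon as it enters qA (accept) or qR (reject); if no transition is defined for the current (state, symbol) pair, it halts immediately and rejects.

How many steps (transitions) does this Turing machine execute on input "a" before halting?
Step 0: [q0]a (head at position 0)
Step 1: δ(q0, a) = (q0, □, R)  ⊢  □[q0]□ (head at position 1)
Step 2: δ(q0, □) = (qA, □, R)  ⊢  □□[qA]□ (head at position 2)
The machine is in qA, so it halts and accepts.
Number of transitions executed: 2.

Final answer: 2 steps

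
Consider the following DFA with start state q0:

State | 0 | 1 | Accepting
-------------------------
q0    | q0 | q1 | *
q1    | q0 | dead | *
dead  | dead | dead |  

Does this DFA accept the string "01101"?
Start in q0.
Read '0': q0 → q0
Read '1': q0 → q1
Read '1': q1 → dead
Read '0': dead → dead
Read '1': dead → dead
Final state dead is not accepting, so the string is rejected.

Final answer: No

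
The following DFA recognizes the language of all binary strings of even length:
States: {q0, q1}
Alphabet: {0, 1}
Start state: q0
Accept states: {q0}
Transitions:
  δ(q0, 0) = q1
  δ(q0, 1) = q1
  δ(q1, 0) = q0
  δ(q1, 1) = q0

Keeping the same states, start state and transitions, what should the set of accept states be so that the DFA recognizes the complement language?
The DFA is complete (every state has a transition on every symbol), so the complement
is recognized by the same DFA with accepting and non-accepting states swapped.
Original accept states: {q0}
Complement accept states = All states - Original accept states
= {q0, q1} - {q0}
= {q1}
Complement language: strings of ODD length

Final answer: {q1}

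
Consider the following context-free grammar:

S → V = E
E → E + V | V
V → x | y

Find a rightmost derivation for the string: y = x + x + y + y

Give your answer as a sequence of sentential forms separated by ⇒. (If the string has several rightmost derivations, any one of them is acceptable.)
Start with S.
Step 1: the rightmost non-terminal is S; apply S → V = E:  V = E
Step 2: the rightmost non-terminal is E; apply E → E + V:  V = E + V
Step 3: the rightmost non-terminal is V; apply V → y:  V = E + y
Step 4: the rightmost non-terminal is E; apply E → E + V:  V = E + V + y
Step 5: the rightmost non-terminal is V; apply V → y:  V = E + y + y
Step 6: the rightmost non-terminal is E; apply E → E + V:  V = E + V + y + y
Step 7: the rightmost non-terminal is V; apply V → x:  V = E + x + y + y
Step 8: the rightmost non-terminal is E; apply E → V:  V = V + x + y + y
Step 9: the rightmost non-terminal is V; apply V → x:  V = x + x + y + y
Step 10: the rightmost non-terminal is V; apply V → y:  y = x + x + y + y

Final answer: S ⇒ V = E ⇒ V = E + V ⇒ V = E + y ⇒ V = E + V + y ⇒ V = E + y + y ⇒ V = E + V + y + y ⇒ V = E + x + y + y ⇒ V = V + x + y + y ⇒ V = x + x + y + y ⇒ y = x + x + y + y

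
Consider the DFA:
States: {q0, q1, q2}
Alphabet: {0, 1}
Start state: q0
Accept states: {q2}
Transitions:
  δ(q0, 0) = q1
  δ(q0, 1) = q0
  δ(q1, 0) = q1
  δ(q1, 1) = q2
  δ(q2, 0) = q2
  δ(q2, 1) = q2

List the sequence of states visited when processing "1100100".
Starting at q0
Read '1': q0 -> q0
Read '1': q0 -> q0
Read '0': q0 -> q1
Read '0': q1 -> q1
Read '1': q1 -> q2
Read '0': q2 -> q2
Read '0': q2 -> q2

Final answer: q0 -> q0 -> q0 -> q1 -> q1 -> q2 -> q2 -> q2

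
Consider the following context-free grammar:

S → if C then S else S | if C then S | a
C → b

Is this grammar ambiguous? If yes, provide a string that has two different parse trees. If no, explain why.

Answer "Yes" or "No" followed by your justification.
The 'dangling else' can attach to either if. Two leftmost derivations of  if b then if b then a else a:
  (1) S ⇒ if C then S else S ⇒ if b then S else S ⇒ if b then if C then S else S ⇒ if b then if b then S else S ⇒ if b then if b then a else S ⇒ if b then if b then a else a   (else belongs to the outer if)
  (2) S ⇒ if C then S ⇒ if b then S ⇒ if b then if C then S else S ⇒ if b then if b then S else S ⇒ if b then if b then a else S ⇒ if b then if b then a else a   (else belongs to the inner if)
Two distinct parse trees for the same string, so the grammar is ambiguous.

Final answer: Yes - the string 'if b then if b then a else a' has two distinct leftmost derivations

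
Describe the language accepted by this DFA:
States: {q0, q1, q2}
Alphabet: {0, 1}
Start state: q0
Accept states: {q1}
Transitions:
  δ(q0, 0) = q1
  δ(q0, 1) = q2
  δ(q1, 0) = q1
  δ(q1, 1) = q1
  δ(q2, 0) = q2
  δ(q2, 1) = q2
Analyzing the DFA structure:
Start state: q0
Accept states: {q1}
Interpreting what each state remembers (checking against the transitions):
  q0: nothing has been read yet
  q1: the first symbol was 0
  q2: the first symbol was 1 (trap state)
  δ(q0, 0): in q0 (nothing has been read yet), after reading 0 we have: the first symbol was 0 → q1
  δ(q0, 1): in q0 (nothing has been read yet), after reading 1 we have: the first symbol was 1 (trap state) → q2
  δ(q1, 0): in q1 (the first symbol was 0), after reading 0 we have: the first symbol was 0 → q1
  δ(q1, 1): in q1 (the first symbol was 0), after reading 1 we have: the first symbol was 0 → q1
  δ(q2, 0): in q2 (the first symbol was 1 (trap state)), after reading 0 we have: the first symbol was 1 (trap state) → q2
  δ(q2, 1): in q2 (the first symbol was 1 (trap state)), after reading 1 we have: the first symbol was 1 (trap state) → q2
A string is accepted iff it ends in {q1}, i.e. the first symbol was 0.
Language: All binary strings starting with 0

Final answer: All binary strings starting with 0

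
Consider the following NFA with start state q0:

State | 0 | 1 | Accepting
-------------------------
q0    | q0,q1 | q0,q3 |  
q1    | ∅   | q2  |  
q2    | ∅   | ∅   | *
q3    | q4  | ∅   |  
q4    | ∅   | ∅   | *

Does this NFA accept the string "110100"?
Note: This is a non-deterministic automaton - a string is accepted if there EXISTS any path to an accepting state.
Track the set of states the NFA could be in: start {q0}
Read '1': {q0} → {q0, q3}
Read '1': {q0, q3} → {q0, q3}
Read '0': {q0, q3} → {q0, q1, q4}
Read '1': {q0, q1, q4} → {q0, q2, q3}
Read '0': {q0, q2, q3} → {q0, q1, q4}
Read '0': {q0, q1, q4} → {q0, q1}
Final set {q0, q1} contains no accepting state → rejected.

Final answer: No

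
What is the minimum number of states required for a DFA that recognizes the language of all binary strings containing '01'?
Language: binary strings containing '01'
Lower bound (Myhill–Nerode): the prefixes ε, 0, 01 are pairwise distinguishable:
  ε vs 01: suffix ε distinguishes them (ε is rejected, 01 is accepted)
  0 vs 01: suffix ε distinguishes them (0 is rejected, 01 is accepted)
  ε vs 0: suffix 1 distinguishes them (ε·1 = 1 is rejected, 0·1 = 01 is accepted)
So any DFA needs at least 3 states.
Upper bound: a DFA with 3 states exists (one state per class above: 'no progress', 'last symbol 0', and 'seen 01' (accepting sink)).
Minimum states: 3

Final answer: 3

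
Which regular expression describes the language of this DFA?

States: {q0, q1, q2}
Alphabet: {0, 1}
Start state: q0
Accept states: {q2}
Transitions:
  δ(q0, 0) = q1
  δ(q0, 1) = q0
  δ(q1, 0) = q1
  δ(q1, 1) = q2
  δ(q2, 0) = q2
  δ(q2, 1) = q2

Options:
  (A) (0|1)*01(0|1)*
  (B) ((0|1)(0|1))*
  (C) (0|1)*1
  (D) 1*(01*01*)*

Testing sample strings against the DFA:
  '00' -> rejected
  '0011' -> accepted
  '01' -> accepted
  '01011' -> accepted
Checking each option for a counterexample:
  (A) (0|1)*01(0|1)*: agrees with the DFA on all strings of length ≤ 4
  (B) ((0|1)(0|1))*: ε is rejected by the DFA but matches the regex → eliminated
  (C) (0|1)*1: '1' is rejected by the DFA but matches the regex → eliminated
  (D) 1*(01*01*)*: ε is rejected by the DFA but matches the regex → eliminated
Only (A) (0|1)*01(0|1)* is consistent with the DFA.

Final answer: (A) (0|1)*01(0|1)*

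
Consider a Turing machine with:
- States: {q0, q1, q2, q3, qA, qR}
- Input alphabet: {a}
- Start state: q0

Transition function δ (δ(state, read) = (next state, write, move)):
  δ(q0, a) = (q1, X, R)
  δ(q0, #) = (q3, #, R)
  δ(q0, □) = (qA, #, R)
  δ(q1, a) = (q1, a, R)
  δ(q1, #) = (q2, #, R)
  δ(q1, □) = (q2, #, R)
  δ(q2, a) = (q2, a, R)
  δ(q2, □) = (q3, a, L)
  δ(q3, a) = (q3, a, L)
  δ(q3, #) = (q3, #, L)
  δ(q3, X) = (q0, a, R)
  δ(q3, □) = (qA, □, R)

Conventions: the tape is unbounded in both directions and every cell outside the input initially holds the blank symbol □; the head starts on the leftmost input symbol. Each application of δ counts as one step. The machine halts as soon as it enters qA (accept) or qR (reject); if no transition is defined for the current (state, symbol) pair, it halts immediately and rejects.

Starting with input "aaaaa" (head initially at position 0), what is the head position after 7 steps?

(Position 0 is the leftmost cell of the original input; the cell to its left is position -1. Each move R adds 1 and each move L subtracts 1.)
Step 0: [q0]aaaaa (head at position 0)
Step 1: δ(q0, a) = (q1, X, R)  ⊢  X[q1]aaaa (head at position 1)
Step 2: δ(q1, a) = (q1, a, R)  ⊢  Xa[q1]aaa (head at position 2)
Step 3: δ(q1, a) = (q1, a, R)  ⊢  Xaa[q1]aa (head at position 3)
Step 4: δ(q1, a) = (q1, a, R)  ⊢  Xaaa[q1]a (head at position 4)
Step 5: δ(q1, a) = (q1, a, R)  ⊢  Xaaaa[q1]□ (head at position 5)
Step 6: δ(q1, □) = (q2, #, R)  ⊢  Xaaaa#[q2]□ (head at position 6)
Step 7: δ(q2, □) = (q3, a, L)  ⊢  Xaaaa[q3]#a (head at position 5)
Head position after 7 steps: 5

Final answer: Position 5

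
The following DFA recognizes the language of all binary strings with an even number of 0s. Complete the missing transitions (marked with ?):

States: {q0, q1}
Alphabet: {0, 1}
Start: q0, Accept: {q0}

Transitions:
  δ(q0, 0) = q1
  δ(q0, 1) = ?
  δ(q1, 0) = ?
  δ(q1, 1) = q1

What each state remembers (consistent with the given transitions and accept states):
  q0: an even number of 0s has been read so far
  q1: an odd number of 0s has been read so far
Filling in the missing entries:
  δ(q0, 1): in q0 (an even number of 0s has been read so far), after reading 1 we have: an even number of 0s has been read so far → q0
  δ(q1, 0): in q1 (an odd number of 0s has been read so far), after reading 0 we have: an even number of 0s has been read so far → q0

Final answer: δ(q0, 1) = q0; δ(q1, 0) = q0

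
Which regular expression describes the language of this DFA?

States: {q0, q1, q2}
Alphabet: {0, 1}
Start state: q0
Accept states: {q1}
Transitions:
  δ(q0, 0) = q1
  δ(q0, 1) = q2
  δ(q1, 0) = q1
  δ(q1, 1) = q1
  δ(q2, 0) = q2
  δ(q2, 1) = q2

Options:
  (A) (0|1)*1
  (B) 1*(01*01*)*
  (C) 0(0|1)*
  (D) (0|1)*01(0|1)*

Testing sample strings against the DFA:
  '0001' -> accepted
  '0111' -> accepted
  '0001' -> accepted
  '00' -> accepted
Checking each option for a counterexample:
  (A) (0|1)*1: '0' is accepted by the DFA but does not match the regex → eliminated
  (B) 1*(01*01*)*: ε is rejected by the DFA but matches the regex → eliminated
  (C) 0(0|1)*: agrees with the DFA on all strings of length ≤ 4
  (D) (0|1)*01(0|1)*: '0' is accepted by the DFA but does not match the regex → eliminated
Only (C) 0(0|1)* is consistent with the DFA.

Final answer: (C) 0(0|1)*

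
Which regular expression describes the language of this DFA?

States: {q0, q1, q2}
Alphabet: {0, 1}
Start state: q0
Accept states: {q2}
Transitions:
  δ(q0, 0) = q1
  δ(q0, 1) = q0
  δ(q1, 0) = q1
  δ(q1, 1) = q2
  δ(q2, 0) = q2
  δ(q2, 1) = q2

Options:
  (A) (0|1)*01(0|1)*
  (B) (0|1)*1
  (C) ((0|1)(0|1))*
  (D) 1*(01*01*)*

Testing sample strings against the DFA:
  '10101' -> accepted
  '00111' -> accepted
  '00100' -> accepted
  '1010' -> accepted
Checking each option for a counterexample:
  (A) (0|1)*01(0|1)*: agrees with the DFA on all strings of length ≤ 4
  (B) (0|1)*1: '1' is rejected by the DFA but matches the regex → eliminated
  (C) ((0|1)(0|1))*: ε is rejected by the DFA but matches the regex → eliminated
  (D) 1*(01*01*)*: ε is rejected by the DFA but matches the regex → eliminated
Only (A) (0|1)*01(0|1)* is consistent with the DFA.

Final answer: (A) (0|1)*01(0|1)*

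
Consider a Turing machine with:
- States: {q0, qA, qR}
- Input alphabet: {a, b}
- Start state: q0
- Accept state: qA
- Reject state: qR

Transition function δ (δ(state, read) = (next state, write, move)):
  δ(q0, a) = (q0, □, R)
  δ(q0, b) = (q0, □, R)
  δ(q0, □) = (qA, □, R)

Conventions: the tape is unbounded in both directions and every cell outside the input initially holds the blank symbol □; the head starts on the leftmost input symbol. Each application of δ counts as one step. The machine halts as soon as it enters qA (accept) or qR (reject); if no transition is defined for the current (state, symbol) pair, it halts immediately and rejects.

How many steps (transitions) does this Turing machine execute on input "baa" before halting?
Step 0: [q0]baa (head at position 0)
Step 1: δ(q0, b) = (q0, □, R)  ⊢  □[q0]aa (head at position 1)
Step 2: δ(q0, a) = (q0, □, R)  ⊢  □□[q0]a (head at position 2)
Step 3: δ(q0, a) = (q0, □, R)  ⊢  □□□[q0]□ (head at position 3)
Step 4: δ(q0, □) = (qA, □, R)  ⊢  □□□□[qA]□ (head at position 4)
The machine is in qA, so it halts and accepts.
Number of transitions executed: 4.

Final answer: 4 steps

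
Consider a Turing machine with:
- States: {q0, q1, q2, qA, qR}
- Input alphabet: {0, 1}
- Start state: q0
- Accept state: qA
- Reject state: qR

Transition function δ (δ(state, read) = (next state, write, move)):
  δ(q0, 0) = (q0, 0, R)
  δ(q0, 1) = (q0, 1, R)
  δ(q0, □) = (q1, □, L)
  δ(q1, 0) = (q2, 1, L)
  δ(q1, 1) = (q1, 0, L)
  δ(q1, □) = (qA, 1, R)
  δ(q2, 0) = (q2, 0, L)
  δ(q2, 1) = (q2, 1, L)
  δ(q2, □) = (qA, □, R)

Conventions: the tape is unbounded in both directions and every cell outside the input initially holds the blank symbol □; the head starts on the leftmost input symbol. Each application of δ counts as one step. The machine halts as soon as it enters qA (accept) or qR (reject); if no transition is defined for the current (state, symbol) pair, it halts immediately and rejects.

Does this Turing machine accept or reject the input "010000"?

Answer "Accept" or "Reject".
Step 0: [q0]010000 (head at position 0)
Step 1: δ(q0, 0) = (q0, 0, R)  ⊢  0[q0]10000 (head at position 1)
Step 2: δ(q0, 1) = (q0, 1, R)  ⊢  01[q0]0000 (head at position 2)
Step 3: δ(q0, 0) = (q0, 0, R)  ⊢  010[q0]000 (head at position 3)
Step 4: δ(q0, 0) = (q0, 0, R)  ⊢  0100[q0]00 (head at position 4)
Step 5: δ(q0, 0) = (q0, 0, R)  ⊢  01000[q0]0 (head at position 5)
Step 6: δ(q0, 0) = (q0, 0, R)  ⊢  010000[q0]□ (head at position 6)
Step 7: δ(q0, □) = (q1, □, L)  ⊢  01000[q1]0□ (head at position 5)
Step 8: δ(q1, 0) = (q2, 1, L)  ⊢  0100[q2]01□ (head at position 4)
Step 9: δ(q2, 0) = (q2, 0, L)  ⊢  010[q2]001□ (head at position 3)
Step 10: δ(q2, 0) = (q2, 0, L)  ⊢  01[q2]0001□ (head at position 2)
Step 11: δ(q2, 0) = (q2, 0, L)  ⊢  0[q2]10001□ (head at position 1)
Step 12: δ(q2, 1) = (q2, 1, L)  ⊢  [q2]010001□ (head at position 0)
Step 13: δ(q2, 0) = (q2, 0, L)  ⊢  [q2]□010001□ (head at position -1)
Step 14: δ(q2, □) = (qA, □, R)  ⊢  □[qA]010001□ (head at position 0)
The machine is in qA, so it halts and accepts.

Final answer: Accept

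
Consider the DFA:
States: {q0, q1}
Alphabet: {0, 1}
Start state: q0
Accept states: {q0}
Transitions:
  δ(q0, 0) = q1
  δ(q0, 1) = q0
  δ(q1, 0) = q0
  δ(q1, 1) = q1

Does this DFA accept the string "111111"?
Processing string "111111":
  q0 --1--> q0
  q0 --1--> q0
  q0 --1--> q0
  q0 --1--> q0
  q0 --1--> q0
  q0 --1--> q0
Final state: q0
Accept states: {q0}
q0 is an accept state, so the string is accepted.

Final answer: Yes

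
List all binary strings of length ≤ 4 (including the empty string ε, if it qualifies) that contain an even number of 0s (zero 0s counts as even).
Checking every binary string of length 0 to 4:
  Length 0: accepted: ε | rejected: (none)
  Length 1: accepted: 1 | rejected: 0
  Length 2: accepted: 00, 11 | rejected: 01, 10
  Length 3: accepted: 001, 010, 100, 111 | rejected: 000, 011, 101, 110
  Length 4: accepted: 0000, 0011, 0101, 0110, 1001, 1010, 1100, 1111 | rejected: 0001, 0010, 0100, 0111, 1000, 1011, 1101, 1110
Total: 16 string(s).

Final answer: ε, 1, 00, 11, 001, 010, 100, 111, 0000, 0011, 0101, 0110, 1001, 1010, 1100, 1111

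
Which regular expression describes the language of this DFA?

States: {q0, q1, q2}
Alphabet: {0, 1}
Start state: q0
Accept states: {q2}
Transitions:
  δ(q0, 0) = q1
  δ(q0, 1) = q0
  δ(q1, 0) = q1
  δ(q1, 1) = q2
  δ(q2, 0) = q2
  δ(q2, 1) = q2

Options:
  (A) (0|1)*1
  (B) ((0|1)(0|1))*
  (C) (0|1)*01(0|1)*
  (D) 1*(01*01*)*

Testing sample strings against the DFA:
  '010' -> accepted
  '101' -> accepted
  '010' -> accepted
  '01' -> accepted
Checking each option for a counterexample:
  (A) (0|1)*1: '1' is rejected by the DFA but matches the regex → eliminated
  (B) ((0|1)(0|1))*: ε is rejected by the DFA but matches the regex → eliminated
  (C) (0|1)*01(0|1)*: agrees with the DFA on all strings of length ≤ 4
  (D) 1*(01*01*)*: ε is rejected by the DFA but matches the regex → eliminated
Only (C) (0|1)*01(0|1)* is consistent with the DFA.

Final answer: (C) (0|1)*01(0|1)*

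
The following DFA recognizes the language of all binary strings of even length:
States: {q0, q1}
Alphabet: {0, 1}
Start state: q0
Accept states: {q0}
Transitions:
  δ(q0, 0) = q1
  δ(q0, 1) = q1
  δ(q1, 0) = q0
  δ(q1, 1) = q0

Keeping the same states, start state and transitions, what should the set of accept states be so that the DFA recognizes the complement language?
The DFA is complete (every state has a transition on every symbol), so the complement
is recognized by the same DFA with accepting and non-accepting states swapped.
Original accept states: {q0}
Complement accept states = All states - Original accept states
= {q0, q1} - {q0}
= {q1}
Complement language: strings of ODD length

Final answer: {q1}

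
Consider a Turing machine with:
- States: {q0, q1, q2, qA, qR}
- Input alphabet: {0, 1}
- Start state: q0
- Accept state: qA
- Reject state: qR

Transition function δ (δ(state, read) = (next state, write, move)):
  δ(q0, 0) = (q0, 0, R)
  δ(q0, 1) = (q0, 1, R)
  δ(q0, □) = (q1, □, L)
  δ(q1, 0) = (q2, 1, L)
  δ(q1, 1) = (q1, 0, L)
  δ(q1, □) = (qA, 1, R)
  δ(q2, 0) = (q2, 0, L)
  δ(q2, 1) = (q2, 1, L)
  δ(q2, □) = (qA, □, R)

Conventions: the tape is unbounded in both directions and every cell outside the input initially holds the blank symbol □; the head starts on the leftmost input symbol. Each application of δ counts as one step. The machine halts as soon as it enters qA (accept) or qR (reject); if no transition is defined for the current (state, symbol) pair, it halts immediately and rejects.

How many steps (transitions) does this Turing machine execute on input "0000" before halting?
Step 0: [q0]0000 (head at position 0)
Step 1: δ(q0, 0) = (q0, 0, R)  ⊢  0[q0]000 (head at position 1)
Step 2: δ(q0, 0) = (q0, 0, R)  ⊢  00[q0]00 (head at position 2)
Step 3: δ(q0, 0) = (q0, 0, R)  ⊢  000[q0]0 (head at position 3)
Step 4: δ(q0, 0) = (q0, 0, R)  ⊢  0000[q0]□ (head at position 4)
Step 5: δ(q0, □) = (q1, □, L)  ⊢  000[q1]0□ (head at position 3)
Step 6: δ(q1, 0) = (q2, 1, L)  ⊢  00[q2]01□ (head at position 2)
Step 7: δ(q2, 0) = (q2, 0, L)  ⊢  0[q2]001□ (head at position 1)
Step 8: δ(q2, 0) = (q2, 0, L)  ⊢  [q2]0001□ (head at position 0)
Step 9: δ(q2, 0) = (q2, 0, L)  ⊢  [q2]□0001□ (head at position -1)
Step 10: δ(q2, □) = (qA, □, R)  ⊢  □[qA]0001□ (head at position 0)
The machine is in qA, so it halts and accepts.
Number of transitions executed: 10.

Final answer: 10 steps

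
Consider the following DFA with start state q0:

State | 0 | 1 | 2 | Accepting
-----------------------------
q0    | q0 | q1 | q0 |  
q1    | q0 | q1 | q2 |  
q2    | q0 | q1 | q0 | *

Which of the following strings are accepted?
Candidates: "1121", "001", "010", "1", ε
"1121": q0 → q1 → q1 → q2 → q1; q1 is not accepting → rejected
"001": q0 → q0 → q0 → q1; q1 is not accepting → rejected
"010": q0 → q0 → q1 → q0; q0 is not accepting → rejected
"1": q0 → q1; q1 is not accepting → rejected
ε: q0; q0 is not accepting → rejected

Final answer: None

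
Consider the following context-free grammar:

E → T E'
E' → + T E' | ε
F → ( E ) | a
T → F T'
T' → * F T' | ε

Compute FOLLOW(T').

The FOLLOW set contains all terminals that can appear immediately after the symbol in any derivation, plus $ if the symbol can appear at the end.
Useful FIRST sets: FIRST(E') = {+, ε}, FIRST(T') = {*, ε} (both E' and T' are nullable).
FOLLOW(E): E is the start symbol → $; E appears in F → ( E ) followed by ')' → FOLLOW(E) = {), $}.
FOLLOW(E'): E' appears at the right end of E → T E' and of E' → + T E', so FOLLOW(E') ⊇ FOLLOW(E) (the second occurrence adds nothing new). FOLLOW(E') = {), $}.
FOLLOW(T): in E → T E' and E' → + T E', T is followed by E': add FIRST(E') minus ε = {+}; since E' is nullable, also add FOLLOW(E) and FOLLOW(E') = {), $}. FOLLOW(T) = {+, ), $}.
FOLLOW(T'): T' appears at the right end of T → F T' and of T' → * F T', so FOLLOW(T') = FOLLOW(T) = {+, ), $}.

Final answer: {$, ), +}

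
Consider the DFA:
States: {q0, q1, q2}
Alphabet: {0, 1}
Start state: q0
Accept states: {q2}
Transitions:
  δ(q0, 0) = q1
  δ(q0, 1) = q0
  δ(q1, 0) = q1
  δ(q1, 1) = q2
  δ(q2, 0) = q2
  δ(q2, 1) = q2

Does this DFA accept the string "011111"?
Processing string "011111":
  q0 --0--> q1
  q1 --1--> q2
  q2 --1--> q2
  q2 --1--> q2
  q2 --1--> q2
  q2 --1--> q2
Final state: q2
Accept states: {q2}
q2 is an accept state, so the string is accepted.

Final answer: Yes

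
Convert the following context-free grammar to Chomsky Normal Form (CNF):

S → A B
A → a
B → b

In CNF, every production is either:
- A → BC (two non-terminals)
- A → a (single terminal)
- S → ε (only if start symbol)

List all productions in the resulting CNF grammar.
The grammar has no ε-productions or unit productions to eliminate.
S → A B is already in CNF (two non-terminals) – keep it.
A → a is already in CNF (single terminal) – keep it.
B → b is already in CNF (single terminal) – keep it.
Resulting CNF grammar (3 productions): A → a; B → b; S → A B

Final answer: A → a; B → b; S → A B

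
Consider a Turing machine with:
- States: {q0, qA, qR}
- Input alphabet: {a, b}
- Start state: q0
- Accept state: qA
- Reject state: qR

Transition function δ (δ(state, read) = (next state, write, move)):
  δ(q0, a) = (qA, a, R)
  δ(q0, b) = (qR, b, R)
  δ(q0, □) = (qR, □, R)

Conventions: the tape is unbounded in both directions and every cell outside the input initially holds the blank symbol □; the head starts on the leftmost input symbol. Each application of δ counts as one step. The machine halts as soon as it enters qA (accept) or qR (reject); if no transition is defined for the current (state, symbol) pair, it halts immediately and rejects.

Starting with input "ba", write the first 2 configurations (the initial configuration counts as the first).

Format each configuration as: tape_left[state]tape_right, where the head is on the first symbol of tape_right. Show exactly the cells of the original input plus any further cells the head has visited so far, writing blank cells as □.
Step 0: [q0]ba (head at position 0)
Step 1: δ(q0, b) = (qR, b, R)  ⊢  b[qR]a (head at position 1)

Final answer: [q0]ba ⊢ b[qR]a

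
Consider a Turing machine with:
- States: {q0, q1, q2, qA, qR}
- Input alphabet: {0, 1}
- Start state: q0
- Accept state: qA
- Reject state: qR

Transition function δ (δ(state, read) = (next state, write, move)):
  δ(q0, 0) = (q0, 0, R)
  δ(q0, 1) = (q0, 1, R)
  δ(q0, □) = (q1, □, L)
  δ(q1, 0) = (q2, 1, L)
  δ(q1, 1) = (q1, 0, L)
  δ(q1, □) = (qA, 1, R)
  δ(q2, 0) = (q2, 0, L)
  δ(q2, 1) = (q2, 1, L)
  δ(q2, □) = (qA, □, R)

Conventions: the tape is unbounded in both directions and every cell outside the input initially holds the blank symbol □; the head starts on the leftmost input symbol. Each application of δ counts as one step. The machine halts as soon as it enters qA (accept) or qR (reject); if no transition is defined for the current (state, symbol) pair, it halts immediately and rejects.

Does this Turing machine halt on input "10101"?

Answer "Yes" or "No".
Step 0: [q0]10101 (head at position 0)
Step 1: δ(q0, 1) = (q0, 1, R)  ⊢  1[q0]0101 (head at position 1)
Step 2: δ(q0, 0) = (q0, 0, R)  ⊢  10[q0]101 (head at position 2)
Step 3: δ(q0, 1) = (q0, 1, R)  ⊢  101[q0]01 (head at position 3)
Step 4: δ(q0, 0) = (q0, 0, R)  ⊢  1010[q0]1 (head at position 4)
Step 5: δ(q0, 1) = (q0, 1, R)  ⊢  10101[q0]□ (head at position 5)
Step 6: δ(q0, □) = (q1, □, L)  ⊢  1010[q1]1□ (head at position 4)
Step 7: δ(q1, 1) = (q1, 0, L)  ⊢  101[q1]00□ (head at position 3)
Step 8: δ(q1, 0) = (q2, 1, L)  ⊢  10[q2]110□ (head at position 2)
Step 9: δ(q2, 1) = (q2, 1, L)  ⊢  1[q2]0110□ (head at position 1)
Step 10: δ(q2, 0) = (q2, 0, L)  ⊢  [q2]10110□ (head at position 0)
Step 11: δ(q2, 1) = (q2, 1, L)  ⊢  [q2]□10110□ (head at position -1)
Step 12: δ(q2, □) = (qA, □, R)  ⊢  □[qA]10110□ (head at position 0)
The machine is in qA, so it halts and accepts.
It halts after 12 steps.

Final answer: Yes - halts after 12 steps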